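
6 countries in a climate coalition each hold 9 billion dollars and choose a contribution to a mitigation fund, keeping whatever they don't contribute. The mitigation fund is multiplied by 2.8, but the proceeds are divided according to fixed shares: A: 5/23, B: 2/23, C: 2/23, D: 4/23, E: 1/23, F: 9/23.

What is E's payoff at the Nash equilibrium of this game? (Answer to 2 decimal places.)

10.10 billion dollars

A player with share s gets back 2.8·s per unit contributed, so full contribution is dominant for anyone with s > 1/2.8 = 0.3571 and zero contribution is dominant for anyone below.
Only F (9/23) clears that bar, contributing 9; the remaining 5 contribute 0. Total contributed: 9.
E keeps 9 and receives 2.8 × 9 × 1/23 = 1.10 from the mitigation fund, for a payoff of 10.10.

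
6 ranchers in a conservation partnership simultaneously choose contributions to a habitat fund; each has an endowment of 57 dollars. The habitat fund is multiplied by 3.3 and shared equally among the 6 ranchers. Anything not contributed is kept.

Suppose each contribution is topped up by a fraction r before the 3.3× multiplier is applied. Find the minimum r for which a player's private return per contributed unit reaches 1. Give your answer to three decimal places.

0.818

With matching at rate r, one contributed unit becomes (1 + r) in the habitat fund and returns 3.3 × (1 + r) / 6 to the contributor.
Setting this equal to 1: 1 + r = 6/3.3 = 1.8182.
So the minimum matching rate is r = 1.8182 − 1 = 0.818.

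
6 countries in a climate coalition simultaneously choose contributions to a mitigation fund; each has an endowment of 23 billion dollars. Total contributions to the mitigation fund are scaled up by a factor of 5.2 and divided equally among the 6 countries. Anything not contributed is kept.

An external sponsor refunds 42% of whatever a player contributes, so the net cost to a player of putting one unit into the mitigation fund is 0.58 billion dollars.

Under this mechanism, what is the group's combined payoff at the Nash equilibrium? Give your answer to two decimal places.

775.56 billion dollars

The effective private return per unit is now (5.2/6) / 0.58 = 1.4943 > 1, so every player's dominant strategy flips to full contribution.
At the Nash equilibrium everyone contributes 23. Group total payoff = 6 × (23 × 0.42 + 5.2 × 23) = 775.56.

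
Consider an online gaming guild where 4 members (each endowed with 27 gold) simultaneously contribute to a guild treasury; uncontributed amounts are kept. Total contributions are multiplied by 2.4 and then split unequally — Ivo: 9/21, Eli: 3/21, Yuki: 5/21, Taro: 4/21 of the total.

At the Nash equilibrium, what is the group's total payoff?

145.80 gold

A player with share s gets back 2.4·s per unit contributed, so full contribution is dominant for anyone with s > 1/2.4 = 0.4167 and zero contribution is dominant for anyone below.
The only share above 0.4167 is Ivo's 9/21, contributing 27; the remaining 3 contribute 0. Total contributed: 27.
The guild treasury pays out 2.4 × 27 = 64.80 in total (split across the unequal shares, but the aggregate is all that matters for the group sum).
The 3 free-riders keep 27 each, adding 81. Group total = 81 + 64.80 = 145.80.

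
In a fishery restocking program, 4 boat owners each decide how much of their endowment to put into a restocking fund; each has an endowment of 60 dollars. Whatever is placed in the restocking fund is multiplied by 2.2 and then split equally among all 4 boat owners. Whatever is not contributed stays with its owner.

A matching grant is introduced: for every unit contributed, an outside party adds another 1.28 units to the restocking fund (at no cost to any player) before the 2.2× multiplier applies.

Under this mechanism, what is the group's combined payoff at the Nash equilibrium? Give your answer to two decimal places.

Under the mechanism each unit contributed yields 2.2 × 2.28 / 4 = 1.2540 back to its contributor per unit of net cost, which exceeds 1, making full contribution the dominant choice for everyone.
At the Nash equilibrium everyone contributes 60. Group total payoff = 2.2 × 2.28 × 240 = 1203.84.

1203.84 dollars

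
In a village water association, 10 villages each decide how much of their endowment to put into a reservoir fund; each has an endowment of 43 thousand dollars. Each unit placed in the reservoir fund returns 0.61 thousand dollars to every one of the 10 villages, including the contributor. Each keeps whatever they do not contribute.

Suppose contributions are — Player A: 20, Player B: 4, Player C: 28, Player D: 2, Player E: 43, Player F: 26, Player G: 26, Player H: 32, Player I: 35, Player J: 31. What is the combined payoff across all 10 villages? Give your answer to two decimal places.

Total contributed: 20 + 4 + 28 + 2 + 43 + 26 + 26 + 32 + 35 + 31 = 247; total kept: 10 × 43 − 247 = 183.
The reservoir fund pays out 0.61 × 10 × 247 = 1506.70 in aggregate.
Group total = 183 + 1506.70 = 1689.70.

1689.70 thousand dollars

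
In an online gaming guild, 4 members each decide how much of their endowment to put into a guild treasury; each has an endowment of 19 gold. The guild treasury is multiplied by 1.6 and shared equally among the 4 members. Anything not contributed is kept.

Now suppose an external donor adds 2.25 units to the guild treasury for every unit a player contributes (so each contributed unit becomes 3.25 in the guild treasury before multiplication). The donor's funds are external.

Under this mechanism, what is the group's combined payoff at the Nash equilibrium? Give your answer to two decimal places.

Under the mechanism each unit contributed yields 1.6 × 3.25 / 4 = 1.3000 back to its contributor per unit of net cost, which exceeds 1, making full contribution the dominant choice for everyone.
So the Nash equilibrium is full contribution by all 4; the group earns 1.6 × 3.25 × 76 = 395.20.

395.20 gold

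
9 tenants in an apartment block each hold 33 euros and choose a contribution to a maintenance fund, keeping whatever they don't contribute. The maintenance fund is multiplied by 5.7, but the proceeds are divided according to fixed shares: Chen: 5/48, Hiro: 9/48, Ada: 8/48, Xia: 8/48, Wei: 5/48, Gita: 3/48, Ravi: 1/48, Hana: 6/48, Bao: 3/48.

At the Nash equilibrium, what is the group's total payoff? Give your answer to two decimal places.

A player with share s gets back 5.7·s per unit contributed, so full contribution is dominant for anyone with s > 1/5.7 = 0.1754 and zero contribution is dominant for anyone below.
Only Hiro (9/48) clears that bar, contributing 33; the remaining 8 contribute 0. Total contributed: 33.
The maintenance fund pays out 5.7 × 33 = 188.10 in total (split across the unequal shares, but the aggregate is all that matters for the group sum).
The 8 free-riders keep 33 each, adding 264. Group total = 264 + 188.10 = 452.10.

452.10 euros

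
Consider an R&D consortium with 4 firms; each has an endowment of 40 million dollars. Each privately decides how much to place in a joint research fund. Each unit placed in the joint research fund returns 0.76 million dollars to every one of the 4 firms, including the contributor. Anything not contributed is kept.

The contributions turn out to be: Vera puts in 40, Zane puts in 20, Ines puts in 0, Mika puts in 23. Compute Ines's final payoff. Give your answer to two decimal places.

103.08 million dollars

Total contributed: 40 + 20 + 0 + 23 = 83.
Each receives 0.76 × 83 = 63.08 from the joint research fund.
Ines keeps 40 − 0 = 40, so Ines's payoff is 40 + 63.08 = 103.08.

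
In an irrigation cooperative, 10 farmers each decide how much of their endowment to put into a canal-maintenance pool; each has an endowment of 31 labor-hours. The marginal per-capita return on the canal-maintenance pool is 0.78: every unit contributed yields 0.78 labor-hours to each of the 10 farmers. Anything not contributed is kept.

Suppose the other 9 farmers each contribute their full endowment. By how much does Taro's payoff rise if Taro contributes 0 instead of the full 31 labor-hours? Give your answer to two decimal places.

6.82 labor-hours

Switching from a contribution of 31 to 0 lets Taro keep an extra 31 labor-hours, but lowers the canal-maintenance pool by 31, which costs Taro their own share of that drop: 0.78 × 31 = 24.18.
Net gain = 31 − 24.18 = 6.82. The private return per contributed unit (0.78) is below 1, so free-riding is indeed the best response regardless of what the others do.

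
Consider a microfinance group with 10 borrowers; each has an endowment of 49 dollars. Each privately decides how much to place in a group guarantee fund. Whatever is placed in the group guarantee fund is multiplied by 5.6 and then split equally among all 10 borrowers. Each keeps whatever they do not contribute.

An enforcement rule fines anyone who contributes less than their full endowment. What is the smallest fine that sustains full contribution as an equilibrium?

21.56 dollars

Given the others contribute fully, the best deviation is to contribute 0 (any partial contribution still incurs the fine and gives up units whose private return 0.5600 is below 1).
Deviating from 49 to 0 saves 49 dollars but forfeits the deviator's share of the drop in the group guarantee fund: 5.6/10 × 49 = 27.44.
So the deviation gain is 49 − 27.44 = 21.56, and the fine must be at least 21.56 dollars to wipe it out.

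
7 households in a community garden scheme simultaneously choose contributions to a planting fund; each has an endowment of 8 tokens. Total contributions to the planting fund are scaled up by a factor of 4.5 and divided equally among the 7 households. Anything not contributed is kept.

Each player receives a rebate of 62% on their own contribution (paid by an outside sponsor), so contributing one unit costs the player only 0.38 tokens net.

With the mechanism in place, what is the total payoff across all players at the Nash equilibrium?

The effective private return per unit is now (4.5/7) / 0.38 = 1.6917 > 1, so every player's dominant strategy flips to full contribution.
So the Nash equilibrium is full contribution by all 7; the group earns 7 × (8 × 0.62 + 4.5 × 8) = 286.72.

286.72 tokens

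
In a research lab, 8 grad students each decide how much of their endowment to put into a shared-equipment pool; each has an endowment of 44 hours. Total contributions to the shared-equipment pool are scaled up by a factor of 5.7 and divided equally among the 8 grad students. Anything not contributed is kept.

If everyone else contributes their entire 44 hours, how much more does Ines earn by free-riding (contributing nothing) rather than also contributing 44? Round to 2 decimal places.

Switching from a contribution of 44 to 0 lets Ines keep an extra 44 hours, but lowers the shared-equipment pool by 44, which costs Ines their own share of that drop: 5.7/8 × 44 = 31.35.
Net gain = 44 − 31.35 = 12.65. The private return per contributed unit (0.7125) is below 1, so free-riding is indeed the best response regardless of what the others do.

12.65 hours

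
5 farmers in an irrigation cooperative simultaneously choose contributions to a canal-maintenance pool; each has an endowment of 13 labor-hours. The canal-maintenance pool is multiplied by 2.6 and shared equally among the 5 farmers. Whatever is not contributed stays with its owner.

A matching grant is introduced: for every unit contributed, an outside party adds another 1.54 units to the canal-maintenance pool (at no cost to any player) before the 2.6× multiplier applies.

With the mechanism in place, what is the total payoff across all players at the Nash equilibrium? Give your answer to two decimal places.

With the mechanism, a contributed unit returns 2.6 × 2.54 / 5 = 1.3208 per unit of net cost to the contributor — now above 1 — so contributing fully is weakly dominant for every player.
So the Nash equilibrium is full contribution by all 5; the group earns 2.6 × 2.54 × 65 = 429.26.

429.26 labor-hours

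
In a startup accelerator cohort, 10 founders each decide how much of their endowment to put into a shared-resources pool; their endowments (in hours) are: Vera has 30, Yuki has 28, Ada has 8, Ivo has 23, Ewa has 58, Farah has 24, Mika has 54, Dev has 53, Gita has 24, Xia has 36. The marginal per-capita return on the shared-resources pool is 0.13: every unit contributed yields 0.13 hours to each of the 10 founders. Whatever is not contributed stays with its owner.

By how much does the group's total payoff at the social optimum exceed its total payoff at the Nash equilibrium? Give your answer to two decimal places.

101.40 hours

The private return per contributed unit is 0.13 < 1 for everyone, so the Nash equilibrium is zero contribution and the group total is Σ E_j = 30 + 28 + 8 + 23 + 58 + 24 + 54 + 53 + 24 + 36 = 338.
Each contributed unit returns 1.300 to the group, so the social optimum is full contribution by everyone: group total = 1.300 × 338 = 439.40.
Efficiency loss = (1.300 − 1) × 338 = 101.40.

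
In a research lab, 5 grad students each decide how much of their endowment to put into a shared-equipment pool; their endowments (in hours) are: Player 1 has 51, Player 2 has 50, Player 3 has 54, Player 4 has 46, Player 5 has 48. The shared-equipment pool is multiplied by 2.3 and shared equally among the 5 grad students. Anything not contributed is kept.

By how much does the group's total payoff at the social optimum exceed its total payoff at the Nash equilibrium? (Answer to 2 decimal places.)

323.70 hours

The private return per contributed unit is 2.3/5 = 0.4600 < 1 for every player regardless of endowment, so the Nash equilibrium is zero contribution and the group total is Σ E_j = 51 + 50 + 54 + 46 + 48 = 249.
Each contributed unit returns 2.300 to the group, so the social optimum is full contribution by everyone: group total = 2.300 × 249 = 572.70.
Efficiency loss = (2.300 − 1) × 249 = 323.70.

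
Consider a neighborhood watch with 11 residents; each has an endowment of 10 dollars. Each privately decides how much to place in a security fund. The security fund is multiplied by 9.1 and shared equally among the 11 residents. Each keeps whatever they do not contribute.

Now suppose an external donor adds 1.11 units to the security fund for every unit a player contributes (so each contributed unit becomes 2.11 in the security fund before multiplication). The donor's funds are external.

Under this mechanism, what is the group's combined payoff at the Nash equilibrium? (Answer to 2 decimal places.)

2112.11 dollars

Under the mechanism each unit contributed yields 9.1 × 2.11 / 11 = 1.7455 back to its contributor per unit of net cost, which exceeds 1, making full contribution the dominant choice for everyone.
So the Nash equilibrium is full contribution by all 11; the group earns 9.1 × 2.11 × 110 = 2112.11.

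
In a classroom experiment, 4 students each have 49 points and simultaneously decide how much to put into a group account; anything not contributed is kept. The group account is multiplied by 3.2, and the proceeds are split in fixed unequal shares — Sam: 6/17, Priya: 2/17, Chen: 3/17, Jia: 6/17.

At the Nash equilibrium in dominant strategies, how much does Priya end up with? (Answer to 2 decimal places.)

Each unit j contributes comes back to j as 3.2 × (j's share), so j prefers to contribute only if that share exceeds 1/3.2 = 0.3125; otherwise keeping the unit dominates.
Sam and Jia clear that bar, contributing 49 each; the remaining 2 contribute 0. Total contributed: 98.
Priya keeps 49 and receives 3.2 × 98 × 2/17 = 36.89 from the group account, for a payoff of 85.89.

85.89 points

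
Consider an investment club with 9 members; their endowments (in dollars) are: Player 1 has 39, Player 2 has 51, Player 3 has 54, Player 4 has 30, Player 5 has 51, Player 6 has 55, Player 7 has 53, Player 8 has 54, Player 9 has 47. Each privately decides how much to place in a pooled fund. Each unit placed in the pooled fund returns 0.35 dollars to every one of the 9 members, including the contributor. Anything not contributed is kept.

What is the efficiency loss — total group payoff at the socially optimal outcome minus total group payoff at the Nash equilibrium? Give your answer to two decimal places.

933.10 dollars

The private return per contributed unit is 0.35 < 1 for everyone, so the Nash equilibrium is zero contribution and the group total is Σ E_j = 39 + 51 + 54 + 30 + 51 + 55 + 53 + 54 + 47 = 434.
Each contributed unit returns 3.150 to the group, so the social optimum is full contribution by everyone: group total = 3.150 × 434 = 1367.10.
Efficiency loss = (3.150 − 1) × 434 = 933.10.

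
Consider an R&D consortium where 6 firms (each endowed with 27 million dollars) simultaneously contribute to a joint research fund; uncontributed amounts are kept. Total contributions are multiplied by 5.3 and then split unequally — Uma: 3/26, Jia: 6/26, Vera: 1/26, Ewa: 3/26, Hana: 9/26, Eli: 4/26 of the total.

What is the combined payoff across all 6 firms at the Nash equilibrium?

394.20 million dollars

Player j's private return per contributed unit is 5.3 × (j's share). Contributing is weakly dominant for j when that share is at least 1/5.3 = 0.1887, and contributing 0 is dominant otherwise.
Jia and Hana clear that bar, contributing 27 each; the remaining 4 contribute 0. Total contributed: 54.
The joint research fund pays out 5.3 × 54 = 286.20 in total (split across the unequal shares, but the aggregate is all that matters for the group sum).
The 4 free-riders keep 27 each, adding 108. Group total = 108 + 286.20 = 394.20.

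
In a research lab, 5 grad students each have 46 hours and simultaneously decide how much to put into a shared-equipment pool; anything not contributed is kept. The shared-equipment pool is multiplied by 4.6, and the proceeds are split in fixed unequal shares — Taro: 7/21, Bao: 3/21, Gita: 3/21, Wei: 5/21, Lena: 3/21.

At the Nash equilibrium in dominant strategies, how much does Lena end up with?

106.46 hours

For player j, contributing a unit is worthwhile iff 4.6 × (j's share) ≥ 1, i.e. iff j's share is at least 0.2174.
The shares above 0.2174 belong to Taro and Wei, contributing 46 each; the remaining 3 contribute 0. Total contributed: 92.
Lena keeps 46 and receives 4.6 × 92 × 3/21 = 60.46 from the shared-equipment pool, for a payoff of 106.46.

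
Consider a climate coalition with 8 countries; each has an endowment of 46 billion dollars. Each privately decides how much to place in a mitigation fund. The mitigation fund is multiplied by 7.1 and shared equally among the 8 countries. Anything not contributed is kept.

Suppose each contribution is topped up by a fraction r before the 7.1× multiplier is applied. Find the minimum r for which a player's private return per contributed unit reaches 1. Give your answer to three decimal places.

0.127

With matching at rate r, one contributed unit becomes (1 + r) in the mitigation fund and returns 7.1 × (1 + r) / 8 to the contributor.
Setting this equal to 1: 1 + r = 8/7.1 = 1.1268.
So the minimum matching rate is r = 1.1268 − 1 = 0.127.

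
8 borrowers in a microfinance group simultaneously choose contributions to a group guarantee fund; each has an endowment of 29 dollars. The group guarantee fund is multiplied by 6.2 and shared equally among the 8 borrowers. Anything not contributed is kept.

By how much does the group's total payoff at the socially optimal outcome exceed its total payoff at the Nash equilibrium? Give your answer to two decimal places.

Each contributed unit returns 6.2/8 = 0.7750 to its contributor — below 1 — so contributing 0 is dominant for every player. At the Nash equilibrium everyone keeps their 29, and the group total is 8 × 29 = 232.
Each contributed unit returns 6.200 to the group as a whole (0.7750 to each of 8 players), which exceeds 1, so the social optimum is full contribution: group total = 6.200 × 232 = 1438.40.
Efficiency loss = 1438.40 − 232 = 1206.40.

1206.40 dollars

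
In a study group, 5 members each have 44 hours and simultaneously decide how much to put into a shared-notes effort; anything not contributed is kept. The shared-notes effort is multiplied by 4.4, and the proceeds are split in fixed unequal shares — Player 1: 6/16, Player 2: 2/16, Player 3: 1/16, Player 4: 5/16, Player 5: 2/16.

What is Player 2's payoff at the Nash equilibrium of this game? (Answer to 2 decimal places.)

Each unit j contributes comes back to j as 4.4 × (j's share), so j prefers to contribute only if that share exceeds 1/4.4 = 0.2273; otherwise keeping the unit dominates.
Player 1 and Player 4 clear that bar, contributing 44 each; the remaining 3 contribute 0. Total contributed: 88.
Player 2 keeps 44 and receives 4.4 × 88 × 2/16 = 48.40 from the shared-notes effort, for a payoff of 92.40.

92.40 hours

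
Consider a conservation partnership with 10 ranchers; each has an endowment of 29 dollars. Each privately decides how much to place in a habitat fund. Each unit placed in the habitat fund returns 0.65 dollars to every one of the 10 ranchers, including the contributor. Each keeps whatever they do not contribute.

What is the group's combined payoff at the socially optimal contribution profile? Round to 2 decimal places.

1885.00 dollars

Each contributed unit returns 6.500 to the group as a whole (0.65 to each of 10 players), which exceeds 1, so the social optimum is full contribution: group total = 6.500 × 290 = 1885.00.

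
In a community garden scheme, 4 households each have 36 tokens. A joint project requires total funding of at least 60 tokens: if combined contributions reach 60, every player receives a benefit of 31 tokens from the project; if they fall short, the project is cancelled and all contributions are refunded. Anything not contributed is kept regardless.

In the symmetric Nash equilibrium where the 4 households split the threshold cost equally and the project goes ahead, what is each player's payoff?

52 tokens

Equal share of the threshold: 60/4 = 15.
At this profile no one gains by cutting their contribution: any cut drops the total below 60, the project is cancelled, contributions are refunded, and the deviator ends with 36, which is less than 36 − 15 + 31 = 52. Contributing more than 15 just wastes the excess. So contributing exactly 15 is a best response.
Each player's payoff: 36 − 15 + 31 = 52.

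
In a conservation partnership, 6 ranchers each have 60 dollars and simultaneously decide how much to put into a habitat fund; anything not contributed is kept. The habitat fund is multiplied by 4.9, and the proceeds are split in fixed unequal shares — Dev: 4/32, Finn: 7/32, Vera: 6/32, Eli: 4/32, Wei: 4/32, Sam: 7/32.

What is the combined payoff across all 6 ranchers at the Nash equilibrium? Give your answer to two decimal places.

Player j's private return per contributed unit is 4.9 × (j's share). Contributing is weakly dominant for j when that share is at least 1/4.9 = 0.2041, and contributing 0 is dominant otherwise.
Finn and Sam clear that bar, contributing 60 each; the remaining 4 contribute 0. Total contributed: 120.
The habitat fund pays out 4.9 × 120 = 588.00 in total (split across the unequal shares, but the aggregate is all that matters for the group sum).
The 4 free-riders keep 60 each, adding 240. Group total = 240 + 588.00 = 828.00.

828.00 dollars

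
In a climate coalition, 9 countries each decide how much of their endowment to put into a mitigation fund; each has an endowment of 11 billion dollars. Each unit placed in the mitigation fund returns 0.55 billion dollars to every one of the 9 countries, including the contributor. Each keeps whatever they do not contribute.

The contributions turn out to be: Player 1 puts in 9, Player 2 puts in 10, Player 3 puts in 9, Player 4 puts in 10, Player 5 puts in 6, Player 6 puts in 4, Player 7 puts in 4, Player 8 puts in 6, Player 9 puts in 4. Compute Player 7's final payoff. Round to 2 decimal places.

Total contributed: 9 + 10 + 9 + 10 + 6 + 4 + 4 + 6 + 4 = 62.
Each receives 0.55 × 62 = 34.10 from the mitigation fund.
Player 7 keeps 11 − 4 = 7, so Player 7's payoff is 7 + 34.10 = 41.10.

41.10 billion dollars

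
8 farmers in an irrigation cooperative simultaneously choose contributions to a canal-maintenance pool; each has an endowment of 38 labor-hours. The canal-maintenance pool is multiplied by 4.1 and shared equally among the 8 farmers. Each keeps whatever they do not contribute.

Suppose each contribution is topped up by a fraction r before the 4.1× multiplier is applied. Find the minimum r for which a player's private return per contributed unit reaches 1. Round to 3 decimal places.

0.951

With matching at rate r, one contributed unit becomes (1 + r) in the canal-maintenance pool and returns 4.1 × (1 + r) / 8 to the contributor.
Setting this equal to 1: 1 + r = 8/4.1 = 1.9512.
So the minimum matching rate is r = 1.9512 − 1 = 0.951.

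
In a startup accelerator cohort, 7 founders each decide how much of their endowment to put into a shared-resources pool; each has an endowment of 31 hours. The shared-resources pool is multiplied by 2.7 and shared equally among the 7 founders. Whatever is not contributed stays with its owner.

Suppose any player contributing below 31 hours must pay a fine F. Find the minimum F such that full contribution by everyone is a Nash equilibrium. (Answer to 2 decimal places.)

19.04 hours

Given the others contribute fully, the best deviation is to contribute 0 (any partial contribution still incurs the fine and gives up units whose private return 0.3857 is below 1).
Deviating from 31 to 0 saves 31 hours but forfeits the deviator's share of the drop in the shared-resources pool: 2.7/7 × 31 = 11.96.
So the deviation gain is 31 − 11.96 = 19.04, and the fine must be at least 19.04 hours to wipe it out.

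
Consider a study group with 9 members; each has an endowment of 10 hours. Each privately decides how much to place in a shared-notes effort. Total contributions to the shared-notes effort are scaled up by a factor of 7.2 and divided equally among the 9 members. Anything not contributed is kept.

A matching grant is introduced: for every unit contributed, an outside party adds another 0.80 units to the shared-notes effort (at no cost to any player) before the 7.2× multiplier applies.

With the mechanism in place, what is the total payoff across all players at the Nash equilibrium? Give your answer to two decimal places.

1166.40 hours

Under the mechanism each unit contributed yields 7.2 × 1.80 / 9 = 1.4400 back to its contributor per unit of net cost, which exceeds 1, making full contribution the dominant choice for everyone.
So the Nash equilibrium is full contribution by all 9; the group earns 7.2 × 1.80 × 90 = 1166.40.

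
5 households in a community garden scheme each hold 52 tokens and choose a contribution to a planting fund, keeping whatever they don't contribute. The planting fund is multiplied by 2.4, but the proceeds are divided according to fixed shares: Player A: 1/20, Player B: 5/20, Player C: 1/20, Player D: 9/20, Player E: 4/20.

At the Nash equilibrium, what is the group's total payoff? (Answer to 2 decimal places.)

Player j's private return per contributed unit is 2.4 × (j's share). Contributing is weakly dominant for j when that share is at least 1/2.4 = 0.4167, and contributing 0 is dominant otherwise.
Player D alone (share 9/20) is above the threshold, contributing 52; the remaining 4 contribute 0. Total contributed: 52.
The planting fund pays out 2.4 × 52 = 124.80 in total (split across the unequal shares, but the aggregate is all that matters for the group sum).
The 4 free-riders keep 52 each, adding 208. Group total = 208 + 124.80 = 332.80.

332.80 tokens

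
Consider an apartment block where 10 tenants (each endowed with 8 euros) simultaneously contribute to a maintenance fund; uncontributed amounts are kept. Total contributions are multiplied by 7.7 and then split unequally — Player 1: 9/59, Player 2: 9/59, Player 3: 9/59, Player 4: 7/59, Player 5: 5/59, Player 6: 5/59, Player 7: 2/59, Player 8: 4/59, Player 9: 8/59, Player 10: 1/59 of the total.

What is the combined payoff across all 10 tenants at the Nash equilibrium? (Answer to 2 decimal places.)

For player j, contributing a unit is worthwhile iff 7.7 × (j's share) ≥ 1, i.e. iff j's share is at least 0.1299.
Player 1, Player 2, Player 3 and Player 9 are above the threshold, contributing 8 each; the remaining 6 contribute 0. Total contributed: 32.
The maintenance fund pays out 7.7 × 32 = 246.40 in total (split across the unequal shares, but the aggregate is all that matters for the group sum).
The 6 free-riders keep 8 each, adding 48. Group total = 48 + 246.40 = 294.40.

294.40 euros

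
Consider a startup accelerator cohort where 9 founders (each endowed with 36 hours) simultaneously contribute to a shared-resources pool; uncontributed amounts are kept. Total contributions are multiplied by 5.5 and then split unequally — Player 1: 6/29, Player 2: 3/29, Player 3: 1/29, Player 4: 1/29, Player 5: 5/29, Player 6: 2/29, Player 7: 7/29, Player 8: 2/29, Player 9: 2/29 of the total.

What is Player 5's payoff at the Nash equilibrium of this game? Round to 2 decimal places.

104.28 hours

Each unit j contributes comes back to j as 5.5 × (j's share), so j prefers to contribute only if that share exceeds 1/5.5 = 0.1818; otherwise keeping the unit dominates.
Player 1 and Player 7 clear that bar, contributing 36 each; the remaining 7 contribute 0. Total contributed: 72.
Player 5 keeps 36 and receives 5.5 × 72 × 5/29 = 68.28 from the shared-resources pool, for a payoff of 104.28.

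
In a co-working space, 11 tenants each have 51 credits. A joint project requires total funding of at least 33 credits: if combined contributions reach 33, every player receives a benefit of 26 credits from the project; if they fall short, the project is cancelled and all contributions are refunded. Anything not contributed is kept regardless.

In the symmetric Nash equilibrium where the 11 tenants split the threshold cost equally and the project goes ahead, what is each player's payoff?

74 credits

Equal share of the threshold: 33/11 = 3.
At this profile no one gains by cutting their contribution: any cut drops the total below 33, the project is cancelled, contributions are refunded, and the deviator ends with 51, which is less than 51 − 3 + 26 = 74. Contributing more than 3 just wastes the excess. So contributing exactly 3 is a best response.
Each player's payoff: 51 − 3 + 26 = 74.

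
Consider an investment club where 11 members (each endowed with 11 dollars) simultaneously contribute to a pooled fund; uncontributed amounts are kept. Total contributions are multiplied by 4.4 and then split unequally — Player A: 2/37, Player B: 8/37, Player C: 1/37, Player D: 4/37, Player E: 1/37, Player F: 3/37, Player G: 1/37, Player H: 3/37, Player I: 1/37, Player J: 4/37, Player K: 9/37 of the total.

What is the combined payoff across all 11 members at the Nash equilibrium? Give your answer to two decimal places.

Each unit j contributes comes back to j as 4.4 × (j's share), so j prefers to contribute only if that share exceeds 1/4.4 = 0.2273; otherwise keeping the unit dominates.
Player K alone (share 9/37) is above the threshold, contributing 11; the remaining 10 contribute 0. Total contributed: 11.
The pooled fund pays out 4.4 × 11 = 48.40 in total (split across the unequal shares, but the aggregate is all that matters for the group sum).
The 10 free-riders keep 11 each, adding 110. Group total = 110 + 48.40 = 158.40.

158.40 dollars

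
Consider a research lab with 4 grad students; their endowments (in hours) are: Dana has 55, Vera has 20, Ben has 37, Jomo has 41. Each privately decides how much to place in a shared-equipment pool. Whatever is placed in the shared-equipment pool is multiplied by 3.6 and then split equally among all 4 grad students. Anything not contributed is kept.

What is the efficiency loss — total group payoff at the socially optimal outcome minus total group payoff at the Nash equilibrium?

397.80 hours

The private return per contributed unit is 3.6/4 = 0.9000 < 1 for every player regardless of endowment, so the Nash equilibrium is zero contribution and the group total is Σ E_j = 55 + 20 + 37 + 41 = 153.
Each contributed unit returns 3.600 to the group, so the social optimum is full contribution by everyone: group total = 3.600 × 153 = 550.80.
Efficiency loss = (3.600 − 1) × 153 = 397.80.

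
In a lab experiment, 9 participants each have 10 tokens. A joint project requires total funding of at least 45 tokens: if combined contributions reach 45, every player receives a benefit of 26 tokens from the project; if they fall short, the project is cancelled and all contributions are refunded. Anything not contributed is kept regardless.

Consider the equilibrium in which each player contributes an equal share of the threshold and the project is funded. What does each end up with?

31 tokens

Equal share of the threshold: 45/9 = 5.
At this profile no one gains by cutting their contribution: any cut drops the total below 45, the project is cancelled, contributions are refunded, and the deviator ends with 10, which is less than 10 − 5 + 26 = 31. Contributing more than 5 just wastes the excess. So contributing exactly 5 is a best response.
Each player's payoff: 10 − 5 + 26 = 31.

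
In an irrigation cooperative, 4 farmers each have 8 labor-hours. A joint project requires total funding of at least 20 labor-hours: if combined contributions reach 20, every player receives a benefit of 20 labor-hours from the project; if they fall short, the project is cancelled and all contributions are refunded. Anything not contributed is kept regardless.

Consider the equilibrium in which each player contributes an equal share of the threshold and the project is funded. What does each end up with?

23 labor-hours

Equal share of the threshold: 20/4 = 5.
At this profile no one gains by cutting their contribution: any cut drops the total below 20, the project is cancelled, contributions are refunded, and the deviator ends with 8, which is less than 8 − 5 + 20 = 23. Contributing more than 5 just wastes the excess. So contributing exactly 5 is a best response.
Each player's payoff: 8 − 5 + 20 = 23.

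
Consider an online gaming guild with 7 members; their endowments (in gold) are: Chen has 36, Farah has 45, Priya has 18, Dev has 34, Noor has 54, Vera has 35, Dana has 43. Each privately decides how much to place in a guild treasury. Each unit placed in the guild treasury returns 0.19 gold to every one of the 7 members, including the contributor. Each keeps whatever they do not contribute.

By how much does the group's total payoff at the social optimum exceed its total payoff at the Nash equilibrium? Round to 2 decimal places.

87.45 gold

The private return per contributed unit is 0.19 < 1 for everyone, so the Nash equilibrium is zero contribution and the group total is Σ E_j = 36 + 45 + 18 + 34 + 54 + 35 + 43 = 265.
Each contributed unit returns 1.330 to the group, so the social optimum is full contribution by everyone: group total = 1.330 × 265 = 352.45.
Efficiency loss = (1.330 − 1) × 265 = 87.45.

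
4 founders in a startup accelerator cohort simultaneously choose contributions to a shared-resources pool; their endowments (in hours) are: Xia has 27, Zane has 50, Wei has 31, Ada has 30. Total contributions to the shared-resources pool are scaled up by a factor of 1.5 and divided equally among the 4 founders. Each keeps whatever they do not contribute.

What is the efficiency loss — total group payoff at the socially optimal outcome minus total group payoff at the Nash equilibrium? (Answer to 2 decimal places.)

69.00 hours

The private return per contributed unit is 1.5/4 = 0.3750 < 1 for every player regardless of endowment, so the Nash equilibrium is zero contribution and the group total is Σ E_j = 27 + 50 + 31 + 30 = 138.
Each contributed unit returns 1.500 to the group, so the social optimum is full contribution by everyone: group total = 1.500 × 138 = 207.00.
Efficiency loss = (1.500 − 1) × 138 = 69.00.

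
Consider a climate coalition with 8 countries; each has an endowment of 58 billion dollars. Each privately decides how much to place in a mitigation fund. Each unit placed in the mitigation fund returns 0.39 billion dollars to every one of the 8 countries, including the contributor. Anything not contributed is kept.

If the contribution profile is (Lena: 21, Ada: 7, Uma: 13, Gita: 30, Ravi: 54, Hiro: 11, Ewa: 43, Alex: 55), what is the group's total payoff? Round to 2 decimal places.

960.08 billion dollars

Total contributed: 21 + 7 + 13 + 30 + 54 + 11 + 43 + 55 = 234; total kept: 8 × 58 − 234 = 230.
The mitigation fund pays out 0.39 × 8 × 234 = 730.08 in aggregate.
Group total = 230 + 730.08 = 960.08.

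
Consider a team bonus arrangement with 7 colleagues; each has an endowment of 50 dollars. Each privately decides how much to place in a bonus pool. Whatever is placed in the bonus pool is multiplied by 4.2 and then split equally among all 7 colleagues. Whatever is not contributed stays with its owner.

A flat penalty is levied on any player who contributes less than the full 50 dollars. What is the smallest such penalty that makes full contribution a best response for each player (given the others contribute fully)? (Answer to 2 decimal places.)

Given the others contribute fully, the best deviation is to contribute 0 (any partial contribution still incurs the fine and gives up units whose private return 0.6000 is below 1).
Deviating from 50 to 0 saves 50 dollars but forfeits the deviator's share of the drop in the bonus pool: 4.2/7 × 50 = 30.00.
So the deviation gain is 50 − 30.00 = 20.00, and the fine must be at least 20.00 dollars to wipe it out.

20.00 dollars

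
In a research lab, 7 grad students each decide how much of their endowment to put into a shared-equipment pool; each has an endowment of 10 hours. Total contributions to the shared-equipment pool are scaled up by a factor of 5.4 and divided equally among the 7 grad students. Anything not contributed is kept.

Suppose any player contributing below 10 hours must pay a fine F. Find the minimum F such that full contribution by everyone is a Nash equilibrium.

2.29 hours

Given the others contribute fully, the best deviation is to contribute 0 (any partial contribution still incurs the fine and gives up units whose private return 0.7714 is below 1).
Deviating from 10 to 0 saves 10 hours but forfeits the deviator's share of the drop in the shared-equipment pool: 5.4/7 × 10 = 7.71.
So the deviation gain is 10 − 7.71 = 2.29, and the fine must be at least 2.29 hours to wipe it out.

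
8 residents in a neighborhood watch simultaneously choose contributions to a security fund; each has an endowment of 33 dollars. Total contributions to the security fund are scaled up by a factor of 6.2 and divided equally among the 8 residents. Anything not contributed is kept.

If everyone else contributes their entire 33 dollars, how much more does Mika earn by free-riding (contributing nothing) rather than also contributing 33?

7.43 dollars

Switching from a contribution of 33 to 0 lets Mika keep an extra 33 dollars, but lowers the security fund by 33, which costs Mika their own share of that drop: 6.2/8 × 33 = 25.57.
Net gain = 33 − 25.57 = 7.43. The private return per contributed unit (0.7750) is below 1, so free-riding is indeed the best response regardless of what the others do.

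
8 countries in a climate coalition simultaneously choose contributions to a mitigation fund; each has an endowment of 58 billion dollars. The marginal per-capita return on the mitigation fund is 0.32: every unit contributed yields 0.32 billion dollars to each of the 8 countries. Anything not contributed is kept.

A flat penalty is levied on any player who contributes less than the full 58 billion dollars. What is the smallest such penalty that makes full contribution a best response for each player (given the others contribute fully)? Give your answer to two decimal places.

Given the others contribute fully, the best deviation is to contribute 0 (any partial contribution still incurs the fine and gives up units whose private return 0.32 is below 1).
Deviating from 58 to 0 saves 58 billion dollars but forfeits the deviator's share of the drop in the mitigation fund: 0.32 × 58 = 18.56.
So the deviation gain is 58 − 18.56 = 39.44, and the fine must be at least 39.44 billion dollars to wipe it out.

39.44 billion dollars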